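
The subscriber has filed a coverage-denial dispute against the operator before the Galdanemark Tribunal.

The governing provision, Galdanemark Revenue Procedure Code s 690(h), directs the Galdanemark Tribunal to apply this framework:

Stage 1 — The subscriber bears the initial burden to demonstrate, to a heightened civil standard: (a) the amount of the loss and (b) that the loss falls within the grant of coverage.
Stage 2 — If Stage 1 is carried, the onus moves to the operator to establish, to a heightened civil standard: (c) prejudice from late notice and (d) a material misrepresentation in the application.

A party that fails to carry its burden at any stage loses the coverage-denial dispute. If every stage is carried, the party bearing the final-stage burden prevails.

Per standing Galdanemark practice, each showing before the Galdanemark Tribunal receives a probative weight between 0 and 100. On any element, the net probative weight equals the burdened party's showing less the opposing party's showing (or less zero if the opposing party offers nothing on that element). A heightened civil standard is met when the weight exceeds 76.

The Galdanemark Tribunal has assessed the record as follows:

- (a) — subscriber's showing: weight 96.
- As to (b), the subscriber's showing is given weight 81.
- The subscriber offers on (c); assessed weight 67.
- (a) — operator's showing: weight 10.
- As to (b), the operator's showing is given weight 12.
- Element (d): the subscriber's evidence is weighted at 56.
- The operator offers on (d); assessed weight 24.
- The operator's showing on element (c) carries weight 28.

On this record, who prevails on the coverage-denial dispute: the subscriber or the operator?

At Stage 1 the subscriber must meet a heightened civil standard (weight exceeds 76): on (a) the weight is 96 less the opposing 10 gives net 86, > 76, so (a) meets the standard; on (b) the weight is 81 less the opposing 12 gives net 69, which does not exceed 76, so (b) does not meet the standard.
  Not every element is met, so the subscriber fails to carry Stage 1.
The operator prevails.

operator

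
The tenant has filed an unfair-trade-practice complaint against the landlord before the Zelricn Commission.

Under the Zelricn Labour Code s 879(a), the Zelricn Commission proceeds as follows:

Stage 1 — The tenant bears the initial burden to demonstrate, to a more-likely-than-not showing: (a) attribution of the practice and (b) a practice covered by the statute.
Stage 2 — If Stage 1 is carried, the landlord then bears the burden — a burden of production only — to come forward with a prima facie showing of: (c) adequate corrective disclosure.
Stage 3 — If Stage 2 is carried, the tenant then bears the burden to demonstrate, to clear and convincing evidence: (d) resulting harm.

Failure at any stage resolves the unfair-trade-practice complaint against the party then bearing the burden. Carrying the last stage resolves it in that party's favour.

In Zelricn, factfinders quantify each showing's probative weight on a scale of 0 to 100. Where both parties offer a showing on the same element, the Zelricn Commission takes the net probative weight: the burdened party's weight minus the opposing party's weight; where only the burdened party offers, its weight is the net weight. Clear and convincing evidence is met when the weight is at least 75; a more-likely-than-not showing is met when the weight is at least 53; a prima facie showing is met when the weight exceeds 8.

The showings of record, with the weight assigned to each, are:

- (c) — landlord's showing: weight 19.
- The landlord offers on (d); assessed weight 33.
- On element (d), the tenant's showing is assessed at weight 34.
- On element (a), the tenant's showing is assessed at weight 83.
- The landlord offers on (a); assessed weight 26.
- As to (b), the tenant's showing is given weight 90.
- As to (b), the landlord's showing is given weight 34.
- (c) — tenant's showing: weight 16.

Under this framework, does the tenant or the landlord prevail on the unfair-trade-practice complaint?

At Stage 1 the tenant must meet a more-likely-than-not showing (weight is at least 53): on (a) the weight is 83 less the opposing 26 gives net 57, which does reach 53, so (a) meets the standard; on (b) the weight is 90 less the opposing 34 gives net 56, ≥ 53, so (b) meets the standard.
  The tenant carries Stage 1; the landlord now bears the burden.
At Stage 2 the landlord must meet a prima facie showing (weight exceeds 8): on (c) the weight is 19 less the opposing 16 gives net 3, which does not exceed 8, so (c) does not meet the standard.
  The landlord does not carry Stage 2.
So the tenant prevails.

tenant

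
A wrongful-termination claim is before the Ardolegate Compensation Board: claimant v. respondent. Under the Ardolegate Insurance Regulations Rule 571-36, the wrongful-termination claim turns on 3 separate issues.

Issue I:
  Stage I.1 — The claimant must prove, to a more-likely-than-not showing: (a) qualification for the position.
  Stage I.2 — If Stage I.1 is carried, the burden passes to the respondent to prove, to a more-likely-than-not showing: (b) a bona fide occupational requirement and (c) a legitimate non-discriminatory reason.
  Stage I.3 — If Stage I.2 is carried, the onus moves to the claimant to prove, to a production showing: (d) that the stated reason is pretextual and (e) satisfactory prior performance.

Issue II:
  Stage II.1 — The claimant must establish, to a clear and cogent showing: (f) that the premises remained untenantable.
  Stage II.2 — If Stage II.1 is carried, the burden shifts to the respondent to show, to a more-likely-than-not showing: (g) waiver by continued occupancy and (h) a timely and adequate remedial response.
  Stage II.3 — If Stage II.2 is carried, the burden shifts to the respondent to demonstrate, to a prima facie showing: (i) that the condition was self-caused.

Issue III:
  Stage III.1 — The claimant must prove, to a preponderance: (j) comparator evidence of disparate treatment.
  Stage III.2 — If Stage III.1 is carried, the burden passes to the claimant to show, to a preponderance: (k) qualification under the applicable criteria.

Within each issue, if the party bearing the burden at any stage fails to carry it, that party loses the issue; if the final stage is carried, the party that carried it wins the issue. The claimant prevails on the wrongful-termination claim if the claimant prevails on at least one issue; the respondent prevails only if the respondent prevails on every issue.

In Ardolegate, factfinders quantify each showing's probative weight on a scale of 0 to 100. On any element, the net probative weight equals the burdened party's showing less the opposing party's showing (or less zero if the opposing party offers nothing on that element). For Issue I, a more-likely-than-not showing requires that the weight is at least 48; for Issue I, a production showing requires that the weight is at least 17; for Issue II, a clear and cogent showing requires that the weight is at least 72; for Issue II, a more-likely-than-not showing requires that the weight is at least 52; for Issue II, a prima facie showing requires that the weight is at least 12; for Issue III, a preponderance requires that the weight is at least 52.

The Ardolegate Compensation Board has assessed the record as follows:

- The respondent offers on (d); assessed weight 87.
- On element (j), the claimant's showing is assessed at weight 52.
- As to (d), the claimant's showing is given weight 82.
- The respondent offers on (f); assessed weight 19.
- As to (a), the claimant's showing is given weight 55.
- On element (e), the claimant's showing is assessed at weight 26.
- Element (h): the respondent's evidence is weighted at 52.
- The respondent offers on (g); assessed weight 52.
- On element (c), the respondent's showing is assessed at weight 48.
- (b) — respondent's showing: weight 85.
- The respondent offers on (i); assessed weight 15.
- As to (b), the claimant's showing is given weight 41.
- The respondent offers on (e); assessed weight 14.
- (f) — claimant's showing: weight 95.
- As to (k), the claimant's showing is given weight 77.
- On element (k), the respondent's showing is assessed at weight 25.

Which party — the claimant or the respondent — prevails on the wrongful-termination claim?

— Issue I —
At Stage I.1 the claimant must meet a more-likely-than-not showing (weight is at least 48): on (a) the weight is 55, ≥ 48, so (a) meets the standard.
  The claimant carries Stage I.1; the respondent now bears the burden.
At Stage I.2 the respondent must meet a more-likely-than-not showing (weight is at least 48): on (b) the weight is 85 less the opposing 41 gives net 44, < 48, so (b) does not meet the standard; on (c) the weight is 48, ≥ 48, so (c) meets the standard.
  Stage I.2 not carried; the respondent fails its burden.
The analysis ends at Stage I.2; the claimant prevails on this issue.
— Issue II —
At Stage II.1 the claimant must meet a clear and cogent showing (weight is at least 72): on (f) the weight is 95 less the opposing 19 gives net 76, ≥ 72, so (f) meets the standard.
  Stage II.1 carried; the burden shifts to the respondent.
At Stage II.2 the respondent must meet a more-likely-than-not showing (weight is at least 52): on (g) the weight is 52, ≥ 52, so (g) meets the standard; on (h) the weight is 52, which does reach 52, so (h) meets the standard.
  Stage II.2 is satisfied; the respondent continues to bear the burden.
At Stage II.3 the respondent must meet a prima facie showing (weight is at least 12): on (i) the weight is 15, ≥ 12, so (i) meets the standard.
  The respondent carries the last stage.
All stages carried — the respondent prevails on this issue.
— Issue III —
Stage III.1 — burden on claimant; standard: a preponderance (weight is at least 52).
    (j): 52 ≥ 52 [met]
  Stage III.1 carried; the burden remains with the claimant.
Stage III.2 — burden on claimant; standard: a preponderance (weight is at least 52).
    (k): 77 − 25 = 52 ≥ 52 [met]
  All elements met at the final stage.
With every stage satisfied, the claimant prevails on this issue.
Per-issue: Issue I → claimant; Issue II → respondent; Issue III → claimant. The claimant must prevail on at least one issue; overall, the claimant prevails.

claimant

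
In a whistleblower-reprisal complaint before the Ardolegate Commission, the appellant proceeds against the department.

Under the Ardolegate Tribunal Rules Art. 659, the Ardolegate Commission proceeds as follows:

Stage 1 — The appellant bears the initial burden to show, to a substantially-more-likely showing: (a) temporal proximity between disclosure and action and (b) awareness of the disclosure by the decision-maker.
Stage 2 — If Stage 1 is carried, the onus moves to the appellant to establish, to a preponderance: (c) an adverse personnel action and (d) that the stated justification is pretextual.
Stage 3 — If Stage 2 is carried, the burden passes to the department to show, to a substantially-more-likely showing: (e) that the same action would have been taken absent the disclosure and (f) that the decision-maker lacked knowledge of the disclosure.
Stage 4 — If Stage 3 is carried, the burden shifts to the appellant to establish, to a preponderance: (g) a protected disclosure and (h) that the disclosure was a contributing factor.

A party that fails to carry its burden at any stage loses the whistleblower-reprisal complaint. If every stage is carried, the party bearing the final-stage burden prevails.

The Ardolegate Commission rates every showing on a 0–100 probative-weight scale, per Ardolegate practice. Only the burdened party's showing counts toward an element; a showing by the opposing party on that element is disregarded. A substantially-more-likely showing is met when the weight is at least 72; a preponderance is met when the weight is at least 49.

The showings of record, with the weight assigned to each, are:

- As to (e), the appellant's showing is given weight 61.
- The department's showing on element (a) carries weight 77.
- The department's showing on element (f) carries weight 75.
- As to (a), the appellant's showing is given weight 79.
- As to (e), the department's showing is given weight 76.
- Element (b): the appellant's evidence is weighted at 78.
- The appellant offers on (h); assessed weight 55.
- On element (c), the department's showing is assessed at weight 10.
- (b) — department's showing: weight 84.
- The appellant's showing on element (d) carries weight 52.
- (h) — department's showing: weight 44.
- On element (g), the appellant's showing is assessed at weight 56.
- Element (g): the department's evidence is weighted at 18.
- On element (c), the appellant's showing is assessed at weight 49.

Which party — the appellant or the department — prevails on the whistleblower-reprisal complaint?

appellant

At Stage 1 the appellant must meet a substantially-more-likely showing (weight is at least 72): on (a) the weight is 79 (the department's 77 is given no effect), which does reach 72, so (a) meets the standard; on (b) the weight is 78 (the department's 84 is given no effect), ≥ 72, so (b) meets the standard.
  All elements met. The appellant retains the burden for Stage 2.
At Stage 2 the appellant must meet a preponderance (weight is at least 49): on (c) the weight is 49 (the department's 10 is given no effect), ≥ 49, so (c) meets the standard; on (d) the weight is 52, which does reach 49, so (d) meets the standard.
  The appellant carries Stage 2; the department now bears the burden.
At Stage 3 the department must meet a substantially-more-likely showing (weight is at least 72): on (e) the weight is 76 (the appellant's 61 is given no effect), ≥ 72, so (e) meets the standard; on (f) the weight is 75, ≥ 72, so (f) meets the standard.
  Stage 3 is satisfied; the onus moves to the appellant.
At Stage 4 the appellant must meet a preponderance (weight is at least 49): on (g) the weight is 56 (the department's 18 is given no effect), ≥ 49, so (g) meets the standard; on (h) the weight is 55 (the department's 44 is given no effect), ≥ 49, so (h) meets the standard.
  Stage 4 carried; the final stage is satisfied.
Every stage carried; the appellant prevails.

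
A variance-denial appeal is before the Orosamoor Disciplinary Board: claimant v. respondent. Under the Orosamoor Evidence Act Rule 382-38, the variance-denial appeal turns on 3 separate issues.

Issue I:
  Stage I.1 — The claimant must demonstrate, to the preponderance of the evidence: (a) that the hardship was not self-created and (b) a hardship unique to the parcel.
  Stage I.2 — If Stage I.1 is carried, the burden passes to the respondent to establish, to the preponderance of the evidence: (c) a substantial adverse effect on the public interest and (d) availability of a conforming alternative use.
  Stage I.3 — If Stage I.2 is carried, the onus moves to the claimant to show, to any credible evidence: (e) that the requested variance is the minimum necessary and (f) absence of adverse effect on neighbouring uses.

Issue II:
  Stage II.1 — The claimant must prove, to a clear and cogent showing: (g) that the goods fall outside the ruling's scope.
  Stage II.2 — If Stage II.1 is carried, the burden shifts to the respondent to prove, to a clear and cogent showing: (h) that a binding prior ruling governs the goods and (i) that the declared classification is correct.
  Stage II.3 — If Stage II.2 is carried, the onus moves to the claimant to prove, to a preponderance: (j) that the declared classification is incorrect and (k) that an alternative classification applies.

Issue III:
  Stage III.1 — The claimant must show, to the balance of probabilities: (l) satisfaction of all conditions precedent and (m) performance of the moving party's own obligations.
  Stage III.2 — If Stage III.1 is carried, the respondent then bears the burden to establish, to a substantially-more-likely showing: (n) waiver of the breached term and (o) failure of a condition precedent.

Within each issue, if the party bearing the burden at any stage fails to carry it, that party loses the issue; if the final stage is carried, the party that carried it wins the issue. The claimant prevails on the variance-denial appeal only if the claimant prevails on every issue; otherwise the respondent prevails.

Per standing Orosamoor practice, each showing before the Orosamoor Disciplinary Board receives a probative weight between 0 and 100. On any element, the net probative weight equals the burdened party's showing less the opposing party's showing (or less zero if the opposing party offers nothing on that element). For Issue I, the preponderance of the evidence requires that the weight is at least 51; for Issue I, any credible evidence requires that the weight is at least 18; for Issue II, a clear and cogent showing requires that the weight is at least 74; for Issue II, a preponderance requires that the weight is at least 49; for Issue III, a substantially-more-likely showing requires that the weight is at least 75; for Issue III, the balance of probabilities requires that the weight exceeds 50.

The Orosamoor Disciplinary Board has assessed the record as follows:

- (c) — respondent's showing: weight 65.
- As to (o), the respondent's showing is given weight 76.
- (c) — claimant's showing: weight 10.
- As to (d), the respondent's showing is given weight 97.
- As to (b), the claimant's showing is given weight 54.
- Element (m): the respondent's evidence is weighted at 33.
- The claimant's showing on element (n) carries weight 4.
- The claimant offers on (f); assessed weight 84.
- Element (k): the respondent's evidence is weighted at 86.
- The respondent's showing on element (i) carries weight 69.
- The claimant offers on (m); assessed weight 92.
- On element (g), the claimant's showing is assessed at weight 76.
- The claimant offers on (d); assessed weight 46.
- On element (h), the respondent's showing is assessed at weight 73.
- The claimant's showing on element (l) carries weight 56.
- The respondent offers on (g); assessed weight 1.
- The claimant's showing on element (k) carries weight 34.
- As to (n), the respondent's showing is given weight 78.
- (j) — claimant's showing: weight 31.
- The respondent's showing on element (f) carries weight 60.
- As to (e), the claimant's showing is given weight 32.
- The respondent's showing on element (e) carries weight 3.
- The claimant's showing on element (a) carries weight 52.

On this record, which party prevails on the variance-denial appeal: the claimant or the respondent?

claimant

— Issue I —
Stage I.1 (claimant, the preponderance of the evidence, weight is at least 51): (a) 52 ≥ 51 — meets; (b) 54 ≥ 51 — meets.
  All elements met. The burden passes to the respondent.
Stage I.2 (respondent, the preponderance of the evidence, weight is at least 51): (c) net 65−10=55 ≥ 51 — meets; (d) net 97−46=51 ≥ 51 — meets.
  Stage I.2 carried; the burden shifts to the claimant.
Stage I.3 (claimant, any credible evidence, weight is at least 18): (e) net 32−3=29 ≥ 18 — meets; (f) net 84−60=24 ≥ 18 — meets.
  The claimant carries the last stage.
Every stage carried; the claimant prevails on this issue.
— Issue II —
Stage II.1 — burden on claimant; standard: a clear and cogent showing (weight is at least 74).
    (g): 76 − 1 = 75 ≥ 74 [met]
  The claimant carries Stage II.1; the respondent now bears the burden.
Stage II.2 — burden on respondent; standard: a clear and cogent showing (weight is at least 74).
    (h): 73 < 74 [not met]
    (i): 69 < 74 [not met]
  Stage II.2 not carried; the respondent fails its burden.
The claimant prevails on this issue.
— Issue III —
At Stage III.1 the claimant must meet the balance of probabilities (weight exceeds 50): on (l) the weight is 56, > 50, so (l) meets the standard; on (m) the weight is 92 less the opposing 33 gives net 59, which does exceed 50, so (m) meets the standard.
  Stage III.1 is satisfied; the onus moves to the respondent.
At Stage III.2 the respondent must meet a substantially-more-likely showing (weight is at least 75): on (n) the weight is 78 less the opposing 4 gives net 74, < 75, so (n) does not meet the standard; on (o) the weight is 76, which does reach 75, so (o) meets the standard.
  Stage III.2 not carried; the respondent fails its burden.
The claimant prevails on this issue.
Per-issue: Issue I → claimant; Issue II → claimant; Issue III → claimant. The claimant must prevail on every issue; overall, the claimant prevails.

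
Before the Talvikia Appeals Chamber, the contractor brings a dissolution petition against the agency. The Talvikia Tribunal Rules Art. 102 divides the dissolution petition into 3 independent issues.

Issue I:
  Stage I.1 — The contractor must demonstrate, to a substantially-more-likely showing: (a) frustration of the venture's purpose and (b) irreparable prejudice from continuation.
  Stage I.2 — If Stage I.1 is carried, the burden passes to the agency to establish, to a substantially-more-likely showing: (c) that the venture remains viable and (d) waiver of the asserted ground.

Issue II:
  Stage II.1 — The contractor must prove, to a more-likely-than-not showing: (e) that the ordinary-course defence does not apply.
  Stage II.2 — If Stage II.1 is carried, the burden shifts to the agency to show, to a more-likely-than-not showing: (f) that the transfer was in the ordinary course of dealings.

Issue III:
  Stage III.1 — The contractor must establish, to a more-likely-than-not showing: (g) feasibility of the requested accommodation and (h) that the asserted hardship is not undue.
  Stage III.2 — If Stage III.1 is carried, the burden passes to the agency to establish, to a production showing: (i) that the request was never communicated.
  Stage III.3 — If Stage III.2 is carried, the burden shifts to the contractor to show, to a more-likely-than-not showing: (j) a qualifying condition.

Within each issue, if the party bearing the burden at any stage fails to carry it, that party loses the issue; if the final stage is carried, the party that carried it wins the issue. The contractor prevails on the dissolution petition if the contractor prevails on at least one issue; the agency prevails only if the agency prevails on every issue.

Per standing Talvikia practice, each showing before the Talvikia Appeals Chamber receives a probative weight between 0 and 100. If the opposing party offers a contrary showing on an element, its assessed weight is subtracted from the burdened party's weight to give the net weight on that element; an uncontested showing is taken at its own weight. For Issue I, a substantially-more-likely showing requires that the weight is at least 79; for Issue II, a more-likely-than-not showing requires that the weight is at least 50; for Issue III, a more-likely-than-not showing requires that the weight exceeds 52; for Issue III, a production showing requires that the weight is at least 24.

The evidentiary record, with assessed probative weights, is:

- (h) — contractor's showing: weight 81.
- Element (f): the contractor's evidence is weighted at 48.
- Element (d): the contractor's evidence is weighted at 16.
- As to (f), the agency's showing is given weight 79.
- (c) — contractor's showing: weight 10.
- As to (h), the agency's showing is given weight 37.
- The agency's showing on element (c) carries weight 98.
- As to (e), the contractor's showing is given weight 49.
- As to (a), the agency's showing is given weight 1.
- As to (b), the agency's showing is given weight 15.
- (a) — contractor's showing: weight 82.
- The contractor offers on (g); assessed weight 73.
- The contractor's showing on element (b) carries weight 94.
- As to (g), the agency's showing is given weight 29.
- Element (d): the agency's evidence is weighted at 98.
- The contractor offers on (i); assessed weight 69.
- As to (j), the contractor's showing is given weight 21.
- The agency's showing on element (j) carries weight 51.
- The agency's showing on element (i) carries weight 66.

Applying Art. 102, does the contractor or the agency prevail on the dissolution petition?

— Issue I —
Stage I.1 (contractor, a substantially-more-likely showing, weight is at least 79): (a) net 82−1=81 ≥ 79 — meets; (b) net 94−15=79 ≥ 79 — meets.
  The contractor carries Stage I.1; the agency now bears the burden.
Stage I.2 (agency, a substantially-more-likely showing, weight is at least 79): (c) net 98−10=88 ≥ 79 — meets; (d) net 98−16=82 ≥ 79 — meets.
  The agency carries the last stage.
With every stage satisfied, the agency prevails on this issue.
— Issue II —
Stage II.1 — burden on contractor; standard: a more-likely-than-not showing (weight is at least 50).
    (e): 49 < 50 [not met]
  Not every element is met, so the contractor fails to carry Stage II.1.
So the agency prevails on this issue.
— Issue III —
At Stage III.1 the contractor must meet a more-likely-than-not showing (weight exceeds 52): on (g) the weight is 73 less the opposing 29 gives net 44, ≤ 52, so (g) does not meet the standard; on (h) the weight is 81 less the opposing 37 gives net 44, ≤ 52, so (h) does not meet the standard.
  The contractor does not carry Stage III.1.
The agency prevails on this issue.
Per-issue: Issue I → agency; Issue II → agency; Issue III → agency. The contractor must prevail on at least one issue; overall, the agency prevails.

agency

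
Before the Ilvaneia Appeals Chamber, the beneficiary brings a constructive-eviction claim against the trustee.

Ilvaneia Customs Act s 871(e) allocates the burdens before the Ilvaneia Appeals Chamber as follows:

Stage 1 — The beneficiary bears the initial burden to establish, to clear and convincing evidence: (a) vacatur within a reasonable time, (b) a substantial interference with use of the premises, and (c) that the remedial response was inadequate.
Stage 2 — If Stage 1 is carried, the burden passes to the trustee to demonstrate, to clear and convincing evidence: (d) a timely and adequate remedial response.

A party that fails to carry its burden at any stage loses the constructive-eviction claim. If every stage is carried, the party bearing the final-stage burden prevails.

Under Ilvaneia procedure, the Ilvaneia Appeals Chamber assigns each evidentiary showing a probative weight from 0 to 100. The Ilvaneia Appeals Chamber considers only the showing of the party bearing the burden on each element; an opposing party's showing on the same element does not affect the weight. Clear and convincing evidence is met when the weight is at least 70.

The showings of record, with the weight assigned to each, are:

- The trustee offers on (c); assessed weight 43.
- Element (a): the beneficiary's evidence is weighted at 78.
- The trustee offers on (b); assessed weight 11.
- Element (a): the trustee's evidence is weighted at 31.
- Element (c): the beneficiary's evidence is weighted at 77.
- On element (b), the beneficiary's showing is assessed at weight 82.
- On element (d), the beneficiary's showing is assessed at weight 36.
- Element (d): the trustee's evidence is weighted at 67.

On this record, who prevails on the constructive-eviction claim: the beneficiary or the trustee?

At Stage 1 the beneficiary must meet clear and convincing evidence (weight is at least 70): on (a) the weight is 78 (the trustee's 31 is given no effect), ≥ 70, so (a) meets the standard; on (b) the weight is 82 (the trustee's 11 is given no effect), which does reach 70, so (b) meets the standard; on (c) the weight is 77 (the trustee's 43 is given no effect), ≥ 70, so (c) meets the standard.
  The beneficiary carries Stage 1; the trustee now bears the burden.
At Stage 2 the trustee must meet clear and convincing evidence (weight is at least 70): on (d) the weight is 67 (the beneficiary's 36 is given no effect), < 70, so (d) does not meet the standard.
  Not every element is met, so the trustee fails to carry Stage 2.
So the beneficiary prevails.

beneficiary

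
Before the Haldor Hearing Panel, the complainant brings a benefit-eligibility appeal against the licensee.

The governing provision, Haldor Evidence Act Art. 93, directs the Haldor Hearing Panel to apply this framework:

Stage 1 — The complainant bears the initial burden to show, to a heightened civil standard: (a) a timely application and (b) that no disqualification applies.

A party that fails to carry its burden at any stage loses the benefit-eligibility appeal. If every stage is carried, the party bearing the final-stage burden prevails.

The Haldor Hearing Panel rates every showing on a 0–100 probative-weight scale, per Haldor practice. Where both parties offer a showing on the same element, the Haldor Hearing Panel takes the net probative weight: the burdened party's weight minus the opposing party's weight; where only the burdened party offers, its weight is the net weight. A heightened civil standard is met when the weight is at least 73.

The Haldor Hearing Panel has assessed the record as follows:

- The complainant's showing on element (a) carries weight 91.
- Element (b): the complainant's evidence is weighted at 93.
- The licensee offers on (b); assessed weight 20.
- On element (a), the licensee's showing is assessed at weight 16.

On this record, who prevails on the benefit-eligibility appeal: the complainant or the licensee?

At Stage 1 the complainant must meet a heightened civil standard (weight is at least 73): on (a) the weight is 91 less the opposing 16 gives net 75, which does reach 73, so (a) meets the standard; on (b) the weight is 93 less the opposing 20 gives net 73, which does reach 73, so (b) meets the standard.
  All elements met at the final stage.
With every stage satisfied, the complainant prevails.

complainant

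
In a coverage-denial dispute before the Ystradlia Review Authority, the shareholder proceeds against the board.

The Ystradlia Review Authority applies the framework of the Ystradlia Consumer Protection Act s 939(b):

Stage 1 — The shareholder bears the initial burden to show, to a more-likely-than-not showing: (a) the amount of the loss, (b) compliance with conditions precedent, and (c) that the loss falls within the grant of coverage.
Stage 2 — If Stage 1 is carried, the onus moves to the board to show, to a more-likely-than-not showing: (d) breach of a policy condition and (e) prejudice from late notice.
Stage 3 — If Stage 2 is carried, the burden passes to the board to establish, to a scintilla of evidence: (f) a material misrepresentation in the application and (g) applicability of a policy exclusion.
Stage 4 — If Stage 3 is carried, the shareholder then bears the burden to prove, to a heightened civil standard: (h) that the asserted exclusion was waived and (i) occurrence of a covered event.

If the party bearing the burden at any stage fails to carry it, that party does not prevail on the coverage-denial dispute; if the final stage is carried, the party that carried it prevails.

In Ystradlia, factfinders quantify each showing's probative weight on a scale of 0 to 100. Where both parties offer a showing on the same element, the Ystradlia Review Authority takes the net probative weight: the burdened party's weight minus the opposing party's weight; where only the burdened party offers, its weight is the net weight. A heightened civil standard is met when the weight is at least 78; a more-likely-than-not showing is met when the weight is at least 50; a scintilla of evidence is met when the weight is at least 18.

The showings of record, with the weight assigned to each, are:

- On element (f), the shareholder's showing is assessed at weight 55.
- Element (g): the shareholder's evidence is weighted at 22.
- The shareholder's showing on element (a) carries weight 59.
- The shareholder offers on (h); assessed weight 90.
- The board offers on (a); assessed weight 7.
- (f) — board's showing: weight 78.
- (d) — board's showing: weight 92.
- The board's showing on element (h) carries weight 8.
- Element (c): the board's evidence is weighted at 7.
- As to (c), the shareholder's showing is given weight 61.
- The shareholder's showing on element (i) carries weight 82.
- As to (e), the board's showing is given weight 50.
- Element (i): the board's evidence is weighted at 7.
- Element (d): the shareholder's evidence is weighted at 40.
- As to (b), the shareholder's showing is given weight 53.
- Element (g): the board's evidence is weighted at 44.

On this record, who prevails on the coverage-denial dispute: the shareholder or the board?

Stage 1 (shareholder, a more-likely-than-not showing, weight is at least 50): (a) net 59−7=52 ≥ 50 — meets; (b) 53 ≥ 50 — meets; (c) net 61−7=54 ≥ 50 — meets.
  The shareholder carries Stage 1; the board now bears the burden.
Stage 2 (board, a more-likely-than-not showing, weight is at least 50): (d) net 92−40=52 ≥ 50 — meets; (e) 50 ≥ 50 — meets.
  All elements met. The board retains the burden for Stage 3.
Stage 3 (board, a scintilla of evidence, weight is at least 18): (f) net 78−55=23 ≥ 18 — meets; (g) net 44−22=22 ≥ 18 — meets.
  Stage 3 carried; the burden shifts to the shareholder.
Stage 4 (shareholder, a heightened civil standard, weight is at least 78): (h) net 90−8=82 ≥ 78 — meets; (i) net 82−7=75 < 78 — fails.
  Stage 4 not carried; the shareholder fails its burden.
The analysis ends at Stage 4; the board prevails.

board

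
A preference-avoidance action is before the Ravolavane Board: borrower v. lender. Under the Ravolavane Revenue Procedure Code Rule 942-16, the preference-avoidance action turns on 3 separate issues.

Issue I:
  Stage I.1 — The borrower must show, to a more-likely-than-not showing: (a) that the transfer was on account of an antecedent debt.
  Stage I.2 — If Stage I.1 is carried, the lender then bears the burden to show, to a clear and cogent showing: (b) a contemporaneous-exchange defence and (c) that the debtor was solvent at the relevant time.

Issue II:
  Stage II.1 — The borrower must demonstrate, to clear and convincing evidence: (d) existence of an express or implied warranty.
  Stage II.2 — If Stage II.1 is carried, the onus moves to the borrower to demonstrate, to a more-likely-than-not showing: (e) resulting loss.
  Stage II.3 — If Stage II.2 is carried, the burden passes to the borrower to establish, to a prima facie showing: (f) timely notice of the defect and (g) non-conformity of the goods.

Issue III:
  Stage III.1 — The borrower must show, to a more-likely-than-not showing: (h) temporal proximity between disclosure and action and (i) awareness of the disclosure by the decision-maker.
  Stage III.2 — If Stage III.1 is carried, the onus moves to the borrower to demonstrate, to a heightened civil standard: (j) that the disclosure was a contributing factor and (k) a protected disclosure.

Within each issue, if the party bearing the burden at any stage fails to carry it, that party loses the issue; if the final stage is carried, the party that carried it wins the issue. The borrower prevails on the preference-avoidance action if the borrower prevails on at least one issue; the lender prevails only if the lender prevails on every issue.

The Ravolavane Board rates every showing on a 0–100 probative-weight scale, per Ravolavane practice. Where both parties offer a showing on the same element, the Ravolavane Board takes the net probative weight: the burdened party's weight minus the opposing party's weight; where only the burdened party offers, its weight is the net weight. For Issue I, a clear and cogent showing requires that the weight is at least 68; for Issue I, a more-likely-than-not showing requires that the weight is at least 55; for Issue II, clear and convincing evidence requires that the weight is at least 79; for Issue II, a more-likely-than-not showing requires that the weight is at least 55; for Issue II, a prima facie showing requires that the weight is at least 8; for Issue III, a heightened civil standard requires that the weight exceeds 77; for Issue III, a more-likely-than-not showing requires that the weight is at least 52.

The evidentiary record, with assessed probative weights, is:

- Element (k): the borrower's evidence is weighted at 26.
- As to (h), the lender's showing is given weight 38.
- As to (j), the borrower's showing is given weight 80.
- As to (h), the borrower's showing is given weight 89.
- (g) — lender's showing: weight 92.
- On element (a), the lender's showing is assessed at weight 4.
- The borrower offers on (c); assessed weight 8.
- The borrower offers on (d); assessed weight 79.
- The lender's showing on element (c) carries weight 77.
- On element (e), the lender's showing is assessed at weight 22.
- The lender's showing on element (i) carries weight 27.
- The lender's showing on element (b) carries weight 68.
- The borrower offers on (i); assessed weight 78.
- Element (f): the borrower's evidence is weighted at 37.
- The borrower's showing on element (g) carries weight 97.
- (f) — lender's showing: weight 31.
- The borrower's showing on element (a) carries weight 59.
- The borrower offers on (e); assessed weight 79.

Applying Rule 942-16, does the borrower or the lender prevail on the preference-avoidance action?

— Issue I —
Stage I.1 — burden on borrower; standard: a more-likely-than-not showing (weight is at least 55).
    (a): 59 − 4 = 55 ≥ 55 [met]
  All elements met. The burden passes to the lender.
Stage I.2 — burden on lender; standard: a clear and cogent showing (weight is at least 68).
    (b): 68 ≥ 68 [met]
    (c): 77 − 8 = 69 ≥ 68 [met]
  The lender carries the last stage.
Every stage carried; the lender prevails on this issue.
— Issue II —
At Stage II.1 the borrower must meet clear and convincing evidence (weight is at least 79): on (d) the weight is 79, which does reach 79, so (d) meets the standard.
  Stage II.1 is satisfied; the borrower continues to bear the burden.
At Stage II.2 the borrower must meet a more-likely-than-not showing (weight is at least 55): on (e) the weight is 79 less the opposing 22 gives net 57, ≥ 55, so (e) meets the standard.
  Stage II.2 is satisfied; the borrower continues to bear the burden.
At Stage II.3 the borrower must meet a prima facie showing (weight is at least 8): on (f) the weight is 37 less the opposing 31 gives net 6, < 8, so (f) does not meet the standard; on (g) the weight is 97 less the opposing 92 gives net 5, < 8, so (g) does not meet the standard.
  The borrower does not carry Stage II.3.
The analysis ends at Stage II.3; the lender prevails on this issue.
— Issue III —
Stage III.1 (borrower, a more-likely-than-not showing, weight is at least 52): (h) net 89−38=51 < 52 — fails; (i) net 78−27=51 < 52 — fails.
  The borrower does not carry Stage III.1.
So the lender prevails on this issue.
Per-issue: Issue I → lender; Issue II → lender; Issue III → lender. The borrower must prevail on at least one issue; overall, the lender prevails.

lender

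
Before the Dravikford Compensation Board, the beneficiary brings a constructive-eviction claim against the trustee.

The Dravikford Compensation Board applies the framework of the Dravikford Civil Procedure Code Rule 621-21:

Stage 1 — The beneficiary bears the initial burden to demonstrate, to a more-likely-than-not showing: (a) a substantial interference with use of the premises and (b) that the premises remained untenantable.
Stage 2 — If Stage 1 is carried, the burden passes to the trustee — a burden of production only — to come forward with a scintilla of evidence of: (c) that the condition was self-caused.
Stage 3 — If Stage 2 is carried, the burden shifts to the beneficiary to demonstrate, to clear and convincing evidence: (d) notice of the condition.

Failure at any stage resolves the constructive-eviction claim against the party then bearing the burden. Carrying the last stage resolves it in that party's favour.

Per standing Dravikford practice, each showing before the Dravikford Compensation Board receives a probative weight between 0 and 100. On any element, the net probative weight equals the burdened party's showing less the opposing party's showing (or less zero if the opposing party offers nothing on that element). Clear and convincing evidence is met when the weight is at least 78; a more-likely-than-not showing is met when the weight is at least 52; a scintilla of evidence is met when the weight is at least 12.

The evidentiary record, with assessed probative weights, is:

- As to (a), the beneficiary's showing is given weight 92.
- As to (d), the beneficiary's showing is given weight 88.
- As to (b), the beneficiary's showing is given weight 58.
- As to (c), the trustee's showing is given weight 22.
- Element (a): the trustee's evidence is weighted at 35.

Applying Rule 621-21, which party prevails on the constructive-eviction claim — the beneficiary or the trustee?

beneficiary

Stage 1 — burden on beneficiary; standard: a more-likely-than-not showing (weight is at least 52).
    (a): 92 − 35 = 57 ≥ 52 [met]
    (b): 58 ≥ 52 [met]
  Stage 1 is satisfied; the onus moves to the trustee.
Stage 2 — burden on trustee; standard: a scintilla of evidence (weight is at least 12).
    (c): 22 ≥ 12 [met]
  Stage 2 is satisfied; the onus moves to the beneficiary.
Stage 3 — burden on beneficiary; standard: clear and convincing evidence (weight is at least 78).
    (d): 88 ≥ 78 [met]
  Stage 3 carried; the final stage is satisfied.
With every stage satisfied, the beneficiary prevails.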